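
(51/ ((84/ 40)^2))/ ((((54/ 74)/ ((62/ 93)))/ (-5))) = -629000/ 11907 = -52.83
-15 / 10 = -3 / 2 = -1.50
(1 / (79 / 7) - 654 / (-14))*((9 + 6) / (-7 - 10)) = -388230 / 9401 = -41.30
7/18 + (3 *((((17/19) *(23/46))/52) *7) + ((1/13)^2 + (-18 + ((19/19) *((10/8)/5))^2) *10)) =-10334255/57798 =-178.80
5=5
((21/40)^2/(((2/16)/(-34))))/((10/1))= -7497/1000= -7.50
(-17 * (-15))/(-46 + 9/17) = -4335/773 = -5.61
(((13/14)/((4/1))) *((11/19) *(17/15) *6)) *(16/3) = 9724/1995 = 4.87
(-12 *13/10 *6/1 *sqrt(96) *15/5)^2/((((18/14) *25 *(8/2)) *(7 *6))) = 876096/625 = 1401.75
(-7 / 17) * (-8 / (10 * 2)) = 14 / 85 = 0.16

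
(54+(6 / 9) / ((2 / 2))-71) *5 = -245 / 3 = -81.67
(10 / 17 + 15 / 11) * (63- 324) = -95265 / 187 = -509.44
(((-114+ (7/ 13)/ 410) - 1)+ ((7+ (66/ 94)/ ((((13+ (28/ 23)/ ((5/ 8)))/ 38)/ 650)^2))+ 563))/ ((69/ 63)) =3312154461133308511/ 1891743049170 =1750847.96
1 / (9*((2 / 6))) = 0.33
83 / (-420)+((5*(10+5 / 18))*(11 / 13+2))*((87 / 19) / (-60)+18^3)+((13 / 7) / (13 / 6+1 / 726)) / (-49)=20474232397231117 / 24003153720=852980.93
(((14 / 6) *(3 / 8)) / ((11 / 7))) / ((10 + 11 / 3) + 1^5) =147 / 3872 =0.04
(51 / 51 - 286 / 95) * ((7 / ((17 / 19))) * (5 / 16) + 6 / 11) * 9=-15379893 / 284240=-54.11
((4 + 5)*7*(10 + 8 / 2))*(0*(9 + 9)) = 0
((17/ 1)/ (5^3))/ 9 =17/ 1125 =0.02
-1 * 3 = -3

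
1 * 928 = 928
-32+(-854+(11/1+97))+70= -708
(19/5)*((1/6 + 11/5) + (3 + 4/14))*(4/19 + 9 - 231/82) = 1689101/12300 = 137.33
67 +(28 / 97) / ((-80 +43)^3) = 329193819 / 4913341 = 67.00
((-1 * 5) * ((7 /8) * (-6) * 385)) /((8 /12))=121275 /8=15159.38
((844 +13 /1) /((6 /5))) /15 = 857 /18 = 47.61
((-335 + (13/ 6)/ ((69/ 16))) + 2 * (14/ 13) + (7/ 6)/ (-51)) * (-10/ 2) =16894195/ 10166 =1661.83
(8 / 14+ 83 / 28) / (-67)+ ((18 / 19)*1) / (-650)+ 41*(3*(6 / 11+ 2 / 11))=11392040901 / 127427300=89.40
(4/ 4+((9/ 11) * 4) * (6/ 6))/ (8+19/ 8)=376/ 913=0.41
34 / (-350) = -17 / 175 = -0.10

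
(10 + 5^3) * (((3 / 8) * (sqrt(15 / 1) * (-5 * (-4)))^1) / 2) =2025 * sqrt(15) / 4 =1960.70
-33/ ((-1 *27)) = 11/ 9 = 1.22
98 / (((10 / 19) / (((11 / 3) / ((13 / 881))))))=9022321 / 195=46268.31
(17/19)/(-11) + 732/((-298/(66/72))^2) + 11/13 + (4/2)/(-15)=3080703287/4825609360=0.64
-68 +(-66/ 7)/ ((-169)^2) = -13595102/ 199927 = -68.00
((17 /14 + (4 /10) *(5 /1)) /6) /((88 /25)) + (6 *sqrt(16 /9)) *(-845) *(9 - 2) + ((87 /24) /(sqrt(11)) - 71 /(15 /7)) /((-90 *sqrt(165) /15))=-116596105 /2464 - 29 *sqrt(15) /7920 + 497 *sqrt(165) /14850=-47319.43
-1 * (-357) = 357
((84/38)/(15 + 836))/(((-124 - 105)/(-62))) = 2604/3702701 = 0.00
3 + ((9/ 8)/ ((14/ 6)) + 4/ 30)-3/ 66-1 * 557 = -5113693/ 9240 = -553.43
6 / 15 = 2 / 5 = 0.40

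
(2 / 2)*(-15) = -15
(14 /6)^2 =49 /9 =5.44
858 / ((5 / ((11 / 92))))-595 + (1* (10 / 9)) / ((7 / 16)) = -8287453 / 14490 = -571.94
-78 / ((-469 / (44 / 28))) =858 / 3283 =0.26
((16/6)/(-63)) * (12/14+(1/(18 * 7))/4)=-433/11907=-0.04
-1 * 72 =-72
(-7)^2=49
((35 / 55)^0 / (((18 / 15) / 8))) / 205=4 / 123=0.03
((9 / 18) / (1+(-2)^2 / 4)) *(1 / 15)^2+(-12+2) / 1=-8999 / 900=-10.00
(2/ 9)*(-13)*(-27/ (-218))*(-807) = 31473/ 109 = 288.74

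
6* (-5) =-30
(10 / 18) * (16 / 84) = 20 / 189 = 0.11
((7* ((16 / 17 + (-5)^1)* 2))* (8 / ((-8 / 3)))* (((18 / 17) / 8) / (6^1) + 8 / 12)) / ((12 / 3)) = 29.35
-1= -1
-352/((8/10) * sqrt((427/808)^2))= -355520/427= -832.60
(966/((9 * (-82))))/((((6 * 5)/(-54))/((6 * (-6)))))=-17388/205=-84.82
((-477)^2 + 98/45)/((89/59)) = 604095277/4005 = 150835.28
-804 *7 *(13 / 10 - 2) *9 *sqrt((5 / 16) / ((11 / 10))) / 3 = 29547 *sqrt(22) / 22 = 6299.44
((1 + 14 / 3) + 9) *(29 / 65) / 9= 1276 / 1755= 0.73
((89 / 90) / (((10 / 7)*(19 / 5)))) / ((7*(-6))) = -89 / 20520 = -0.00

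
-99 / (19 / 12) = -1188 / 19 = -62.53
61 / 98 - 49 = -4741 / 98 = -48.38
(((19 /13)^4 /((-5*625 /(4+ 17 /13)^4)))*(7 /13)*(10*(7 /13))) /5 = -289492183832418 /430807787028125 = -0.67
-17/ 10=-1.70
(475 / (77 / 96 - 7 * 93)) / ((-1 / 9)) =410400 / 62419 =6.57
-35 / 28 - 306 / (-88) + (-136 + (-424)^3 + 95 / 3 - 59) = -76225185.11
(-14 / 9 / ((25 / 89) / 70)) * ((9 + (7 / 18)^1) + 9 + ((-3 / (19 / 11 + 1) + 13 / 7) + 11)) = -23664032 / 2025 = -11685.94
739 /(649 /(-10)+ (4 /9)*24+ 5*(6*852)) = 22170 /765173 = 0.03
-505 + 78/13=-499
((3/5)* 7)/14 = 3/10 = 0.30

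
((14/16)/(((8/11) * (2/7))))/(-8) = -539/1024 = -0.53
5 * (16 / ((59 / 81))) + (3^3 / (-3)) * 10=1170 / 59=19.83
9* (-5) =-45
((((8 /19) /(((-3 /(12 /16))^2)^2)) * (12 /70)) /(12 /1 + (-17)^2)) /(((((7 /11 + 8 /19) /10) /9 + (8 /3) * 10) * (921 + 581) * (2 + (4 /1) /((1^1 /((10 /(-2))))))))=-33 /25409919107104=-0.00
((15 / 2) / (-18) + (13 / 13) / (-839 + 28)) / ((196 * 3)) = -83 / 116784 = -0.00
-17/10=-1.70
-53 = -53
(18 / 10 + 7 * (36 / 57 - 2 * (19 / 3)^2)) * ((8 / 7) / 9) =-3798488 / 53865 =-70.52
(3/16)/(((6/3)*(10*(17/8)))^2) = 3/28900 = 0.00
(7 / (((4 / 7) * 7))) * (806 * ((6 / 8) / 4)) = 8463 / 32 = 264.47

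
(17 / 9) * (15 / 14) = 85 / 42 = 2.02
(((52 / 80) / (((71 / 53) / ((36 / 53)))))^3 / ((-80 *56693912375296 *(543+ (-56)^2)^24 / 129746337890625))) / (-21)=50445376171875 / 39103384468402371881030367473778288975537095529945903076332144217758217693434523983632813990908226502656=0.00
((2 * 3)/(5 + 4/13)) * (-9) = -234/23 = -10.17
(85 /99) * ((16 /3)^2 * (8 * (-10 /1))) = -1740800 /891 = -1953.76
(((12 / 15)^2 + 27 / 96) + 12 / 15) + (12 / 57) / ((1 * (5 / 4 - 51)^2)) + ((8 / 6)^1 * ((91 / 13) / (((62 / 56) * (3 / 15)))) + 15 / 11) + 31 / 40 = 28332337905689 / 615779709600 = 46.01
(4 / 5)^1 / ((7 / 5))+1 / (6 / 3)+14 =211 / 14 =15.07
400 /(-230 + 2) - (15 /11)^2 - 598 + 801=1375166 /6897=199.39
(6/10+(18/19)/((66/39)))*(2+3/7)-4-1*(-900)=6574844/7315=898.82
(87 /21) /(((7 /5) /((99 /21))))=4785 /343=13.95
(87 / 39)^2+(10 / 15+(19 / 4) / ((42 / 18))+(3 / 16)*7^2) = 957731 / 56784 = 16.87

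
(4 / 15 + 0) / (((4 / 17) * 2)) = 0.57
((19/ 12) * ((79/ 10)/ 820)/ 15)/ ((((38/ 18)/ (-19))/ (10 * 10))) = -1501/ 1640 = -0.92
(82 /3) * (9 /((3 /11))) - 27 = 875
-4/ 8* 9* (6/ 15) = -9/ 5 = -1.80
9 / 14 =0.64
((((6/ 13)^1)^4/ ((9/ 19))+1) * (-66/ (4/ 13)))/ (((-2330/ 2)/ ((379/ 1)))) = 76.47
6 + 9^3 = 735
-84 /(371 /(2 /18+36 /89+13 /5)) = -0.71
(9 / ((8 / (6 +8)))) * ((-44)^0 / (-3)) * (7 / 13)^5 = -352947 / 1485172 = -0.24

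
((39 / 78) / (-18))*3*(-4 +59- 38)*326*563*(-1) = 1560073 / 6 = 260012.17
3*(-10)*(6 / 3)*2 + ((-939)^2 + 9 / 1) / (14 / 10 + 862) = 1296870 / 1439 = 901.23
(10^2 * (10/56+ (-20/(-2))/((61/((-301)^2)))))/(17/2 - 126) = -253685850/20069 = -12640.68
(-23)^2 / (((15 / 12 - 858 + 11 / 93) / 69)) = -13578372 / 318667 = -42.61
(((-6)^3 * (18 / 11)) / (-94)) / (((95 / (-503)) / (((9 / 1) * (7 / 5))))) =-250.85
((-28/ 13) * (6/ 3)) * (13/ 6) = -9.33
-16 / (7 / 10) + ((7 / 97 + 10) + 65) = 52.22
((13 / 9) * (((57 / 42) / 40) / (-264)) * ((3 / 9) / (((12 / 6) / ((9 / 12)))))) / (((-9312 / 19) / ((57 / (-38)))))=-4693 / 66080931840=-0.00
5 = 5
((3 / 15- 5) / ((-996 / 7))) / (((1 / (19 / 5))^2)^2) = 1824494 / 259375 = 7.03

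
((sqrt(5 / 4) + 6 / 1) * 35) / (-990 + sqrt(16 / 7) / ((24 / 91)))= -7484400 / 35282417 - 623700 * sqrt(5) / 35282417 - 16380 * sqrt(7) / 35282417 - 1365 * sqrt(35) / 35282417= -0.25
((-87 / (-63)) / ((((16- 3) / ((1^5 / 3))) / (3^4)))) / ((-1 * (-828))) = 29 / 8372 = 0.00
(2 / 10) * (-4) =-4 / 5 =-0.80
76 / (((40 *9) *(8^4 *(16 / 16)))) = 19 / 368640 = 0.00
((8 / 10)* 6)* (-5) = -24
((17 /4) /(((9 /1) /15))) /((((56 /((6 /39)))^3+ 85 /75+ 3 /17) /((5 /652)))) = 0.00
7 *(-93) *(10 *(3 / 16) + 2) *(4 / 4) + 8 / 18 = -181597 / 72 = -2522.18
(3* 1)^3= 27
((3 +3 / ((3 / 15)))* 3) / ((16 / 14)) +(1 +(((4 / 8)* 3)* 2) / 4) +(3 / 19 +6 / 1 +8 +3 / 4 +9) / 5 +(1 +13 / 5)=4361 / 76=57.38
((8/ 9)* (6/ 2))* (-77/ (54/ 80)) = -24640/ 81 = -304.20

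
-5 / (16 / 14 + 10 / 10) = -7 / 3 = -2.33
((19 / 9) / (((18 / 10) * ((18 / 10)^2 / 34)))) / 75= 3230 / 19683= 0.16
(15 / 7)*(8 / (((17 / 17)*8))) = 15 / 7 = 2.14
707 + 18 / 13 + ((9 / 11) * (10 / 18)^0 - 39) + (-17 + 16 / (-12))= 279652 / 429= 651.87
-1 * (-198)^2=-39204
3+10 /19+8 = 219 /19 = 11.53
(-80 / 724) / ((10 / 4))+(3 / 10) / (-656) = -53023 / 1187360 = -0.04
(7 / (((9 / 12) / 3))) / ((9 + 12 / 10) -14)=-140 / 19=-7.37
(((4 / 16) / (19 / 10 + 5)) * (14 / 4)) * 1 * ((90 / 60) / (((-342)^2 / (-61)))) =-2135 / 21521376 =-0.00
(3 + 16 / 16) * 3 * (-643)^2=4961388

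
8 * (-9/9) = -8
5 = 5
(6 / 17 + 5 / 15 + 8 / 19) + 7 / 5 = 12148 / 4845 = 2.51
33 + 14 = 47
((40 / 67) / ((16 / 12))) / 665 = 6 / 8911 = 0.00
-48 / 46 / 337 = -24 / 7751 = -0.00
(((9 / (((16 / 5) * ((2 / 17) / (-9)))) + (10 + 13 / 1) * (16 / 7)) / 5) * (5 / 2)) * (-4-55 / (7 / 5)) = 11034957 / 3136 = 3518.80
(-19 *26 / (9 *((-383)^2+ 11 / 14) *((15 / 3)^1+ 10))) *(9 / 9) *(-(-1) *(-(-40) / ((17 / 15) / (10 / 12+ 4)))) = -4011280 / 942628563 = -0.00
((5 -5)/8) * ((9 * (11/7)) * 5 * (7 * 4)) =0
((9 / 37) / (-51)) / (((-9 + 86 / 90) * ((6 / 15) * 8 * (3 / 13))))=2925 / 3643168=0.00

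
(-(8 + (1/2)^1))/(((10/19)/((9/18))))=-323/40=-8.08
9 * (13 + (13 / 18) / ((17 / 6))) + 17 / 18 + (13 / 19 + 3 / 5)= 3532667 / 29070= 121.52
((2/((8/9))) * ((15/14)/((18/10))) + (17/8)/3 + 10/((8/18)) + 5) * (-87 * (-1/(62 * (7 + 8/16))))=35989/6510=5.53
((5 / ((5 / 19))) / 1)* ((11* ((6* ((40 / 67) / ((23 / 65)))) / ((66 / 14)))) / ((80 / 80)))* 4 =2766400 / 1541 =1795.20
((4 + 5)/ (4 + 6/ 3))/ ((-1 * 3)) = -1/ 2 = -0.50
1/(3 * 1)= 1/3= 0.33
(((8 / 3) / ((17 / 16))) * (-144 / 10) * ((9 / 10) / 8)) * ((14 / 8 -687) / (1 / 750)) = 35523360 / 17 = 2089609.41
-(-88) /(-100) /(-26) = 11 /325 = 0.03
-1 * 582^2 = -338724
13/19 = 0.68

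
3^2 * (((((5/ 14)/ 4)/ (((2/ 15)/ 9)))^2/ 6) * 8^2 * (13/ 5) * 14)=3553875/ 28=126924.11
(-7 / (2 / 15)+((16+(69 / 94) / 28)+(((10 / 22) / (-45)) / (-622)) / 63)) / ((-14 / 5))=19001013365 / 1458659664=13.03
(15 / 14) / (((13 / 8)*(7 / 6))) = 360 / 637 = 0.57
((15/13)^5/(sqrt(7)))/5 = 151875 *sqrt(7)/2599051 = 0.15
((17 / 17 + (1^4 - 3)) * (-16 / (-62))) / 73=-8 / 2263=-0.00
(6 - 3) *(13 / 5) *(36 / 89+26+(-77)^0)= 95121 / 445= 213.76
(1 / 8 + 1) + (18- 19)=1 / 8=0.12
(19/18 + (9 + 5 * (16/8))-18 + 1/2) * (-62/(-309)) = 1426/2781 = 0.51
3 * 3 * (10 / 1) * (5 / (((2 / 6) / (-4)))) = -5400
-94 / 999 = -0.09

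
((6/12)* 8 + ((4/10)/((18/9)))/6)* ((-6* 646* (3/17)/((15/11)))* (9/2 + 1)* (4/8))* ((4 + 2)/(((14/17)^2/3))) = -147661.95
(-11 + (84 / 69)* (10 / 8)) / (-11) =218 / 253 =0.86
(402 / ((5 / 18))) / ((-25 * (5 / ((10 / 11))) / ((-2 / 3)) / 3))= 28944 / 1375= 21.05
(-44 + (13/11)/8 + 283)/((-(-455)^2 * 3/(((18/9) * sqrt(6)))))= -0.00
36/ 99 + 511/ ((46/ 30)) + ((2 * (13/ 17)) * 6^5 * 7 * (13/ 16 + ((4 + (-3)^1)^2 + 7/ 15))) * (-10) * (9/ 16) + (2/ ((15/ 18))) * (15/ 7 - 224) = -321385081757/ 301070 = -1067476.27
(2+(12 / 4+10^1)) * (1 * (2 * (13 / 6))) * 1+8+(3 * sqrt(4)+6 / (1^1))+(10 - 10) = 85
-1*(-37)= 37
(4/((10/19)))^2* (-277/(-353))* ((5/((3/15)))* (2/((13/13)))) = 2266.22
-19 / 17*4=-76 / 17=-4.47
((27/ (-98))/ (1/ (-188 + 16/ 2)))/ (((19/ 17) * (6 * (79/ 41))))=282285/ 73549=3.84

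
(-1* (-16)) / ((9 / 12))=64 / 3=21.33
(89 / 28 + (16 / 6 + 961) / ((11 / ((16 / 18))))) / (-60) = -674017 / 498960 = -1.35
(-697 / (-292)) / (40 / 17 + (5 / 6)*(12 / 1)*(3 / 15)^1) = 11849 / 21608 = 0.55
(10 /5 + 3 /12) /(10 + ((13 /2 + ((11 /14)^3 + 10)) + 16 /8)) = 6174 /79535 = 0.08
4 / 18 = 2 / 9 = 0.22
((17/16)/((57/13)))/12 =221/10944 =0.02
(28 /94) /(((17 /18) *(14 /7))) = 0.16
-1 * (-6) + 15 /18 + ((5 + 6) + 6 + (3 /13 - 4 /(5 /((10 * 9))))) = -3739 /78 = -47.94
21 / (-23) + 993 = 22818 / 23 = 992.09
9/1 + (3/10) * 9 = 117/10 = 11.70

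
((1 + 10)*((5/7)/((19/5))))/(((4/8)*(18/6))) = 550/399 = 1.38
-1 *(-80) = 80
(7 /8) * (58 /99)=203 /396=0.51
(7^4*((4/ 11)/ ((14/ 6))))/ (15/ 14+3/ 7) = 2744/ 11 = 249.45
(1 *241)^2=58081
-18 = -18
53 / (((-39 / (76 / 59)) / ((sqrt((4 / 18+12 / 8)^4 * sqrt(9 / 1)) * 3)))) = -967727 * sqrt(3) / 62127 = -26.98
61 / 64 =0.95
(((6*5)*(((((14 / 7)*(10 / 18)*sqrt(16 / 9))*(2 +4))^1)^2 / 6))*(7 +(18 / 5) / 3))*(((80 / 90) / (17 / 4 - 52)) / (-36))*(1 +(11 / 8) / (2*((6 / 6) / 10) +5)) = 34505600 / 16290963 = 2.12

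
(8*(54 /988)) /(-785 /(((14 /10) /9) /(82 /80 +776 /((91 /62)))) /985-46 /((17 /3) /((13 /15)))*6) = -236305440 /1489535516603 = -0.00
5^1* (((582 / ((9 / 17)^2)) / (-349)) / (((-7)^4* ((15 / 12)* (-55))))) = 0.00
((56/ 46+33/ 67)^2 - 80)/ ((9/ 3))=-183031255/ 7124043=-25.69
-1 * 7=-7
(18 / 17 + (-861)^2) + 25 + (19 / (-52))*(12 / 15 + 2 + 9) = 741342.75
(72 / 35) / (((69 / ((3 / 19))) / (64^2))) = 294912 / 15295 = 19.28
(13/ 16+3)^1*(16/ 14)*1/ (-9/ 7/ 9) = -61/ 2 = -30.50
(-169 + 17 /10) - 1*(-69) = -983 /10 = -98.30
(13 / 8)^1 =13 / 8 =1.62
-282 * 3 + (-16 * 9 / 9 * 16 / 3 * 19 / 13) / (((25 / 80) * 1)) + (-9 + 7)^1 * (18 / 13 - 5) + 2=-18538 / 15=-1235.87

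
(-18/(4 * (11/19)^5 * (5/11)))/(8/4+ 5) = -21.74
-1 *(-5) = 5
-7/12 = -0.58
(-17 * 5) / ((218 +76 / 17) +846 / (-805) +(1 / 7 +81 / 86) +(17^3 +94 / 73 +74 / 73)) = -7302726550 / 441411651949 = -0.02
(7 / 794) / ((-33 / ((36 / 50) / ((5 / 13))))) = -273 / 545875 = -0.00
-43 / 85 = -0.51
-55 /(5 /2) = -22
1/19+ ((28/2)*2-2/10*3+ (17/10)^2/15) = 787891/28500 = 27.65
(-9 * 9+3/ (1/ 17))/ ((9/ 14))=-140/ 3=-46.67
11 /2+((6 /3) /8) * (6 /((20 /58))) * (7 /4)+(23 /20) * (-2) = 173 /16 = 10.81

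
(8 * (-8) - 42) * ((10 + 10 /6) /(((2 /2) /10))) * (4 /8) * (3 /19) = -18550 /19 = -976.32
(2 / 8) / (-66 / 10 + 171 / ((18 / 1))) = 5 / 58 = 0.09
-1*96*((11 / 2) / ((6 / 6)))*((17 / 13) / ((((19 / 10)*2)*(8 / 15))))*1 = -84150 / 247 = -340.69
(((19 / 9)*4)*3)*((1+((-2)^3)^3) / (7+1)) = -1618.17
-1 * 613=-613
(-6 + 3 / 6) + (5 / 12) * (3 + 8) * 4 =77 / 6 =12.83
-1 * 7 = -7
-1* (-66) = 66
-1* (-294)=294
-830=-830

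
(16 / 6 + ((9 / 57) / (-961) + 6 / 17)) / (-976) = -0.00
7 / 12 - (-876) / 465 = 4589 / 1860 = 2.47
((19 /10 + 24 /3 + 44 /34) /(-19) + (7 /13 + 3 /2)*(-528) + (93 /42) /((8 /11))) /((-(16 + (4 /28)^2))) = 17675693343 /263697200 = 67.03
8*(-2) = -16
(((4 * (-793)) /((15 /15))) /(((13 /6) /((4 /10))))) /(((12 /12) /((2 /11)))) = -5856 /55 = -106.47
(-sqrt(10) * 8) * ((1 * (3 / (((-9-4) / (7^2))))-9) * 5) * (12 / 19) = 126720 * sqrt(10) / 247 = 1622.36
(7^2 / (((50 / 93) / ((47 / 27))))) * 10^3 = 1427860 / 9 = 158651.11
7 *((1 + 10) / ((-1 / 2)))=-154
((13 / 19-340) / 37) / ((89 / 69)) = -7.11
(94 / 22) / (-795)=-47 / 8745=-0.01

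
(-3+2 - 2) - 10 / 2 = -8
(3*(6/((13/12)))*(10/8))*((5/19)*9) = 12150/247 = 49.19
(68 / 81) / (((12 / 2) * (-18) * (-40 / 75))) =85 / 5832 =0.01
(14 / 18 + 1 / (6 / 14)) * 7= 196 / 9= 21.78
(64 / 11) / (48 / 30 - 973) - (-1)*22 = 1175074 / 53427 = 21.99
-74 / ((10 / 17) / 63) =-39627 / 5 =-7925.40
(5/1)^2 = 25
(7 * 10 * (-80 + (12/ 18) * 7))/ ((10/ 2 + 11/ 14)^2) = -3100720/ 19683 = -157.53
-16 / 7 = -2.29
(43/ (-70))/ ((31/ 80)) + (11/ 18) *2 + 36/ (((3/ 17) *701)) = -98597/ 1369053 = -0.07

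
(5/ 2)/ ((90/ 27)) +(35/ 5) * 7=199/ 4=49.75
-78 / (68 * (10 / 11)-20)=-429 / 230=-1.87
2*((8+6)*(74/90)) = 1036/45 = 23.02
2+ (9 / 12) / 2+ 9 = 91 / 8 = 11.38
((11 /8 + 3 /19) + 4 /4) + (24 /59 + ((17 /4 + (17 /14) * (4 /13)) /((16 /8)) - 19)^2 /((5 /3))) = 505105230083 /2970560320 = 170.04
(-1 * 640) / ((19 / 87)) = -55680 / 19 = -2930.53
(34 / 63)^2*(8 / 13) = 9248 / 51597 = 0.18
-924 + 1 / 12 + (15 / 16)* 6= -22039 / 24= -918.29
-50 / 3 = -16.67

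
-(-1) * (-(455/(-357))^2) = -4225/2601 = -1.62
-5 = -5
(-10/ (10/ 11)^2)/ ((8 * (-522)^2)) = -121/ 21798720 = -0.00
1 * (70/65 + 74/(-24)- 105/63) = -191/52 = -3.67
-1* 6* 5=-30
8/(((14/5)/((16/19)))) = 320/133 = 2.41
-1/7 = -0.14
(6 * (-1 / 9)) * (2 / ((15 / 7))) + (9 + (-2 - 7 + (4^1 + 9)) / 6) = 407 / 45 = 9.04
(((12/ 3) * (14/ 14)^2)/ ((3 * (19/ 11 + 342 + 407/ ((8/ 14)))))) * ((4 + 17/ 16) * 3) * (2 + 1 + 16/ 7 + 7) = 0.24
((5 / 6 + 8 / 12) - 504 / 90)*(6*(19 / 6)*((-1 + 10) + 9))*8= -56088 / 5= -11217.60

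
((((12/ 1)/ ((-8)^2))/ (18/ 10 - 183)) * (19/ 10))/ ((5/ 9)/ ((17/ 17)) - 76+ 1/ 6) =171/ 6547360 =0.00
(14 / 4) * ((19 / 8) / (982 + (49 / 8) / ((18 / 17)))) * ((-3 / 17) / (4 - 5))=0.00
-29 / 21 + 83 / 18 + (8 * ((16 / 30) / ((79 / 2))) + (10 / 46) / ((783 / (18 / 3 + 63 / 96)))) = 591346109 / 177048480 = 3.34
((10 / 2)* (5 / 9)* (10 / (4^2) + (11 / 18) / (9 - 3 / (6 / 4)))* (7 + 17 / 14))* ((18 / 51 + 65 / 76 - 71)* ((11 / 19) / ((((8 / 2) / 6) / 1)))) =-113749464125 / 115473792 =-985.07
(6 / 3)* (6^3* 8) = 3456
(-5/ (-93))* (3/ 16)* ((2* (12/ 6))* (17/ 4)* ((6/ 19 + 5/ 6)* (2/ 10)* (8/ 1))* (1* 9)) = 6681/ 2356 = 2.84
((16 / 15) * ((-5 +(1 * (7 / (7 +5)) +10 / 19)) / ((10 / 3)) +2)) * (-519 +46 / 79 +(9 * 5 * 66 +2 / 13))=1062567726 / 487825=2178.17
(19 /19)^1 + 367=368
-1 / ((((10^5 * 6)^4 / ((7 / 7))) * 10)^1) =-1 / 1296000000000000000000000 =-0.00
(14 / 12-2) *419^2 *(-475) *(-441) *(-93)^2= -265060428723562.50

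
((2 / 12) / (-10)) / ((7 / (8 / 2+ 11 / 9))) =-47 / 3780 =-0.01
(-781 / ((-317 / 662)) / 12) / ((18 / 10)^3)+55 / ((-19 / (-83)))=6943600895 / 26344602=263.57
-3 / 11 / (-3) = 1 / 11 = 0.09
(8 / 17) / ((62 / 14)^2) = 392 / 16337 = 0.02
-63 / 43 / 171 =-7 / 817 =-0.01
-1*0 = 0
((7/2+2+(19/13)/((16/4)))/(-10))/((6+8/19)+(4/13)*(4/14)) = -8113/90032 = -0.09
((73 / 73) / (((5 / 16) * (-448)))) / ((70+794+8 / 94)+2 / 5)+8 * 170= 7736104273 / 5688312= 1360.00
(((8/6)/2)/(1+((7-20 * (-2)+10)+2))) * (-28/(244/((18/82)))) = -7/25010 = -0.00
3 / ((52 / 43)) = 129 / 52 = 2.48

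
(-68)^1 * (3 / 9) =-68 / 3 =-22.67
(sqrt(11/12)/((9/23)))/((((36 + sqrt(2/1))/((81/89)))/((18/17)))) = -621 *sqrt(66)/1957822 + 11178 *sqrt(33)/978911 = 0.06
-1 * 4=-4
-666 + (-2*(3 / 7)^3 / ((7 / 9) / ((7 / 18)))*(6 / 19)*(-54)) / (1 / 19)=-219690 / 343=-640.50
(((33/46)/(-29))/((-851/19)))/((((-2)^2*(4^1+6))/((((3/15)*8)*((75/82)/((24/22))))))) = 6897/372356752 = 0.00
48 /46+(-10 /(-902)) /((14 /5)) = 152111 /145222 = 1.05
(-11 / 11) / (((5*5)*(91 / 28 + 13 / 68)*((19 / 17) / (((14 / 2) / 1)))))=-4046 / 55575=-0.07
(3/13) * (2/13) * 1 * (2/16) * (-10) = -15/338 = -0.04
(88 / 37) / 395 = 88 / 14615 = 0.01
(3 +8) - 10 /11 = 111 /11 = 10.09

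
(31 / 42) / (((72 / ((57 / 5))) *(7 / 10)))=589 / 3528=0.17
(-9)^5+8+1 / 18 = -1062737 / 18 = -59040.94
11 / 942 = 0.01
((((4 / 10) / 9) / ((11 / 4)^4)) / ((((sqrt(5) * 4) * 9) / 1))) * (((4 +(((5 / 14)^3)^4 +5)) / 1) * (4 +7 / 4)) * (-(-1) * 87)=340333718830698763 * sqrt(5) / 17508984702610262400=0.04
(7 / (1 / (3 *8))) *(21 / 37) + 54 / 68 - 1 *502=-510565 / 1258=-405.85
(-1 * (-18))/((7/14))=36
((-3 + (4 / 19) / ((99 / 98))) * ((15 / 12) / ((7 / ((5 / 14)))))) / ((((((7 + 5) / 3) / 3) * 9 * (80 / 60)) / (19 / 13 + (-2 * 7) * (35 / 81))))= 634189525 / 12422906496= 0.05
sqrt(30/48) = sqrt(10)/4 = 0.79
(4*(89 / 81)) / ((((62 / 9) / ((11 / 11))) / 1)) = 178 / 279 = 0.64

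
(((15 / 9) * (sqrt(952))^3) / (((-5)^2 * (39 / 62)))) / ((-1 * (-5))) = 118048 * sqrt(238) / 2925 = 622.62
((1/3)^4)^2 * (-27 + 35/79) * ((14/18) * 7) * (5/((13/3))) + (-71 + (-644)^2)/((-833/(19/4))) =-159263915049355/67354517412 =-2364.56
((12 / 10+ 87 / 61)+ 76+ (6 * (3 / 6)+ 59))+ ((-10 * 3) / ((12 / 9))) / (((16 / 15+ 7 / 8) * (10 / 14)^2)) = 8379543 / 71065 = 117.91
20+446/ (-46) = 237/ 23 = 10.30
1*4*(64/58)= 128/29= 4.41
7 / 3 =2.33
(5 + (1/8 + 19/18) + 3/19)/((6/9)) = 8671/912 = 9.51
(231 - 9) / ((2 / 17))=1887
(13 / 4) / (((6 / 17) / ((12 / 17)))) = 13 / 2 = 6.50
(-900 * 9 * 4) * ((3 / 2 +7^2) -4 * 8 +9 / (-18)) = -583200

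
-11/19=-0.58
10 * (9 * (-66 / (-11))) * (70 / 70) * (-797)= -430380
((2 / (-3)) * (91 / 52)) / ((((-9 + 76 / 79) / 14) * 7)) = 553 / 1905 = 0.29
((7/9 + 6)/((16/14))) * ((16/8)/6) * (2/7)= 61/108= 0.56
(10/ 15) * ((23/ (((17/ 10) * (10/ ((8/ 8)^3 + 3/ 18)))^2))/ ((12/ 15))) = 5635/ 62424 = 0.09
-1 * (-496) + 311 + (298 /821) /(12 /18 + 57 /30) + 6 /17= 867805305 /1074689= 807.49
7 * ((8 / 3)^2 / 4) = 112 / 9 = 12.44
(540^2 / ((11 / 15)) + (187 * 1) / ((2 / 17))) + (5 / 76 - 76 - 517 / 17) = 5672286585 / 14212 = 399119.52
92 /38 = 46 /19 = 2.42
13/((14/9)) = 117/14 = 8.36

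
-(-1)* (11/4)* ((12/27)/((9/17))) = 187/81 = 2.31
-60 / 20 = -3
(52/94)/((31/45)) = 0.80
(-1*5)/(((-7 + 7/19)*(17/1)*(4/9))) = 95/952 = 0.10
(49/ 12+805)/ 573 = 1.41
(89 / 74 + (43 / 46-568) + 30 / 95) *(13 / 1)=-7352.11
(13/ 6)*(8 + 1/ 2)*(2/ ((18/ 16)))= 32.74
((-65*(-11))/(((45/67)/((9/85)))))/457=9581/38845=0.25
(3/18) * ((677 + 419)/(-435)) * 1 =-548/1305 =-0.42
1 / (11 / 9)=9 / 11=0.82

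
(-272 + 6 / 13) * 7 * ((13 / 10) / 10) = -2471 / 10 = -247.10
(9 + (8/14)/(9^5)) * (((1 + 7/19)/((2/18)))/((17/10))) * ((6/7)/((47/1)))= 1934447320/1626841503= 1.19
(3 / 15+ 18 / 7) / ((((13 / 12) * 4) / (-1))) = -291 / 455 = -0.64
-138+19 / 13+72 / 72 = -1762 / 13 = -135.54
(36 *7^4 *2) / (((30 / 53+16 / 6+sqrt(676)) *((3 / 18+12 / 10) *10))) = 1472499 / 3403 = 432.71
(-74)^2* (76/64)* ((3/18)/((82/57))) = 494209/656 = 753.37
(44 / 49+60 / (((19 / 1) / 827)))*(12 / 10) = 14593296 / 4655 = 3134.97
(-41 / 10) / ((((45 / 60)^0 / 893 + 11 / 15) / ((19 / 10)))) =-2086941 / 196760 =-10.61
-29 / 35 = -0.83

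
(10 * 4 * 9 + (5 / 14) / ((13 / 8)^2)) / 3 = 426040 / 3549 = 120.05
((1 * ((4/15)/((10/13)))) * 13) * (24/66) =1352/825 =1.64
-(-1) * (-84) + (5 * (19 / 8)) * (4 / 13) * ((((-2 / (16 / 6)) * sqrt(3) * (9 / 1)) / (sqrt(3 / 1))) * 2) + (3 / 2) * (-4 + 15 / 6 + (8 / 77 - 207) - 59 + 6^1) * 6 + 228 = -9040599 / 4004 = -2257.89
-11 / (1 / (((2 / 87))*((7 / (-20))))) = 77 / 870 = 0.09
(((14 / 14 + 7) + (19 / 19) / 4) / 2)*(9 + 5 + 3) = 561 / 8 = 70.12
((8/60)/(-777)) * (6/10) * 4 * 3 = -8/6475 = -0.00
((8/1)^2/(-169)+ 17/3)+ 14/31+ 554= 559.74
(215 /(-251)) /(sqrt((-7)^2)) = -0.12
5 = 5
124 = 124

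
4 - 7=-3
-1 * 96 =-96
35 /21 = 5 /3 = 1.67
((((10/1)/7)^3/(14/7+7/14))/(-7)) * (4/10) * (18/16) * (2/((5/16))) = -1152/2401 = -0.48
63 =63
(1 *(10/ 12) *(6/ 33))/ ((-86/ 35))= -175/ 2838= -0.06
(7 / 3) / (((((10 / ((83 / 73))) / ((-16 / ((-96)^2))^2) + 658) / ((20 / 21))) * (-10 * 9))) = -83 / 9811169307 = -0.00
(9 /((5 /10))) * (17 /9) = 34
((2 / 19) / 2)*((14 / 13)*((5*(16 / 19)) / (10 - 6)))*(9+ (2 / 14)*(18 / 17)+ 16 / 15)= 11224 / 18411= 0.61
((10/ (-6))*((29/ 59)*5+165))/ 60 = -2470/ 531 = -4.65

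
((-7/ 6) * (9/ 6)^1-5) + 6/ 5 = -111/ 20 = -5.55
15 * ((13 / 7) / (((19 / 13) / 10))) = 190.60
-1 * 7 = -7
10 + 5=15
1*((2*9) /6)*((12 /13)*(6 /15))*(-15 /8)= -27 /13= -2.08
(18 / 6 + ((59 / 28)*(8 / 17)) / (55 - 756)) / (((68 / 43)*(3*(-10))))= -10755977 / 170174760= -0.06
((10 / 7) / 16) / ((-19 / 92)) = -115 / 266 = -0.43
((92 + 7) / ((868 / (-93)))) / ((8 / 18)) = -23.87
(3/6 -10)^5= -2476099/32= -77378.09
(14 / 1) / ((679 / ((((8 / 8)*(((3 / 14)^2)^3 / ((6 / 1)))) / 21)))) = 81 / 5112554944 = 0.00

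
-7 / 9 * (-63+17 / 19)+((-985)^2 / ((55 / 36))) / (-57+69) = 99635945 / 1881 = 52969.67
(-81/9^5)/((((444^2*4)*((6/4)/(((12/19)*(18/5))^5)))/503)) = -375487488/10593061034375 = -0.00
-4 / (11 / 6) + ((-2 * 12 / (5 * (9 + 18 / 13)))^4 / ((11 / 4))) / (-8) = -61567867928 / 28191796875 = -2.18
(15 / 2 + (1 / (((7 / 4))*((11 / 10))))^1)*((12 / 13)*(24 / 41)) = 4.33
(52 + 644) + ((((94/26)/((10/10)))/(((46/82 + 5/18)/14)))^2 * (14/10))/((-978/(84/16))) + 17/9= 318478672313653/474972123015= 670.52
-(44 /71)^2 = -1936 /5041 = -0.38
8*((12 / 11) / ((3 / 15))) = 480 / 11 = 43.64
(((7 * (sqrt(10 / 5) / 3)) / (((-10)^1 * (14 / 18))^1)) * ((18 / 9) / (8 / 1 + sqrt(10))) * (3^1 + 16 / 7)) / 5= -148 * sqrt(2) / 1575 + 37 * sqrt(5) / 1575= -0.08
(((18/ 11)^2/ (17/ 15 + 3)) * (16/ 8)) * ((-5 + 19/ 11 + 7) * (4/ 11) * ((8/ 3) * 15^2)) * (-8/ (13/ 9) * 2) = -68864256000/ 5900323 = -11671.27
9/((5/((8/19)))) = 72/95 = 0.76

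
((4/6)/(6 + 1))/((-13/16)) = -32/273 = -0.12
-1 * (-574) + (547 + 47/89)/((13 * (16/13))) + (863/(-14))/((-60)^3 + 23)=654706721695/1076429368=608.22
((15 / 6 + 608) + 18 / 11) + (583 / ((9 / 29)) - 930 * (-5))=1413857 / 198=7140.69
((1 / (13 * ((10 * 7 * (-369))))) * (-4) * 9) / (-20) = -1 / 186550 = -0.00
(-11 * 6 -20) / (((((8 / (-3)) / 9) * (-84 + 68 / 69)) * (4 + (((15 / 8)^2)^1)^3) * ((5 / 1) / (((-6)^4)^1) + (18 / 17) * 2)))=-84061421568 / 2420332656173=-0.03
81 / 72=9 / 8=1.12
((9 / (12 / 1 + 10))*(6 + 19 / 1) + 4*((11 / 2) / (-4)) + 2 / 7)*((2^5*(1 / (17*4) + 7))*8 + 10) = 9052.28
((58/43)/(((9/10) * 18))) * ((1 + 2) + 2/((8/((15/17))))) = 10585/39474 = 0.27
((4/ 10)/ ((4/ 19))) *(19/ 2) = 361/ 20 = 18.05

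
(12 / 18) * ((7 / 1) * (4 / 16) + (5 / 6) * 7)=91 / 18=5.06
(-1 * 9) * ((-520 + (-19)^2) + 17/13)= 18450/13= 1419.23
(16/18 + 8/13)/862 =88/50427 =0.00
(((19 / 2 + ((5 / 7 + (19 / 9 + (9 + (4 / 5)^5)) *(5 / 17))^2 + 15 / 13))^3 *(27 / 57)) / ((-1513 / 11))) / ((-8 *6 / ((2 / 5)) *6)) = 353425727879522326488666780233196351442079749 / 3635963282951070982803132591247558593750000000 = 0.10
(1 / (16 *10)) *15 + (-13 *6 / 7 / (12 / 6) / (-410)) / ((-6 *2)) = 4253 / 45920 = 0.09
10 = 10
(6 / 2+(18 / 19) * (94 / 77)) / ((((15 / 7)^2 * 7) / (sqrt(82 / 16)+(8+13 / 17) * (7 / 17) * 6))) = 2027 * sqrt(82) / 62700+4228322 / 1510025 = 3.09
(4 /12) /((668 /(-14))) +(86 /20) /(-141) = -1471 /39245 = -0.04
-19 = -19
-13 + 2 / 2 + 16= 4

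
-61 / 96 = -0.64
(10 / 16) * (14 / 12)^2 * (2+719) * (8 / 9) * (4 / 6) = 176645 / 486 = 363.47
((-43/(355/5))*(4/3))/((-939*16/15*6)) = 215/1600056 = 0.00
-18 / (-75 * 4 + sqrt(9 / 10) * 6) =9 * sqrt(10) / 24991 + 1500 / 24991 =0.06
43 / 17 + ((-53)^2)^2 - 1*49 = 134137387 / 17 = 7890434.53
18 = 18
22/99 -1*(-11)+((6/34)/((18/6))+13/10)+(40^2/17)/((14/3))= 350743/10710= 32.75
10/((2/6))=30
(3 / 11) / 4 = 3 / 44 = 0.07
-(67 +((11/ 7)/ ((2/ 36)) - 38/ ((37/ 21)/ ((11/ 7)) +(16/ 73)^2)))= -90371245/ 1439347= -62.79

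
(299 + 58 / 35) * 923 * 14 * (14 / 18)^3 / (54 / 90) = 3046608.18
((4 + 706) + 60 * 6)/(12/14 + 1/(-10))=74900/53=1413.21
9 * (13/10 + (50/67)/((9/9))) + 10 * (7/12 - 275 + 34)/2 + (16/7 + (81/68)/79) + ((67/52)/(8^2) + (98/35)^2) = -184492513388597/157214803200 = -1173.51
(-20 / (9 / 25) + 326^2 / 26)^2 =222540514564 / 13689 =16256886.15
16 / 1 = 16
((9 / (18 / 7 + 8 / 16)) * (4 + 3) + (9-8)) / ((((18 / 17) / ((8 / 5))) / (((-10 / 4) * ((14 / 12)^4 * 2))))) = -37755725 / 125388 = -301.11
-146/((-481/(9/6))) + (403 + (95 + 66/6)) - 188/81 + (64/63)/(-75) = 507.12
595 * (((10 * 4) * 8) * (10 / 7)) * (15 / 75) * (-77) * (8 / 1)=-33510400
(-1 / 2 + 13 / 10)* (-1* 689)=-2756 / 5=-551.20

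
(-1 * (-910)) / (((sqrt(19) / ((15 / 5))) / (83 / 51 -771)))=-35706580 * sqrt(19) / 323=-481861.84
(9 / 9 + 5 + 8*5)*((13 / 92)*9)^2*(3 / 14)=41067 / 2576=15.94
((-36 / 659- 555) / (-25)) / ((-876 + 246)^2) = 121927 / 2179642500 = 0.00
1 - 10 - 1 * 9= -18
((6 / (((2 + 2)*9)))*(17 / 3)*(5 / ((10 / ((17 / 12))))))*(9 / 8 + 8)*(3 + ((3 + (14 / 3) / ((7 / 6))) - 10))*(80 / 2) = 0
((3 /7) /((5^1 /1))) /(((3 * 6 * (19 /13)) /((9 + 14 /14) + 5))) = 0.05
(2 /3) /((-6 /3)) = -1 /3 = -0.33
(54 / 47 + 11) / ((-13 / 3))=-1713 / 611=-2.80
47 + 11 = 58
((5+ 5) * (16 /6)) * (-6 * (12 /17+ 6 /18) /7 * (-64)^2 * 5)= -173670400 /357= -486471.71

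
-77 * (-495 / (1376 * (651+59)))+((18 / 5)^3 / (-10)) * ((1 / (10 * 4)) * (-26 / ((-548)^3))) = 30627210406797 / 785034070900000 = 0.04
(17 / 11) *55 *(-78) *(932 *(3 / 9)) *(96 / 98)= -98866560 / 49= -2017684.90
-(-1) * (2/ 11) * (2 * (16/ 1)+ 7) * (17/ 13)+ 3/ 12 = 419/ 44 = 9.52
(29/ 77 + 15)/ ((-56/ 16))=-2368/ 539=-4.39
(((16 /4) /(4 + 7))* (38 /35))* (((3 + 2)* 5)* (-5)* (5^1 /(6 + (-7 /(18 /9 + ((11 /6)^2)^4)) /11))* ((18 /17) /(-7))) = 12409932441000 /1993318762603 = 6.23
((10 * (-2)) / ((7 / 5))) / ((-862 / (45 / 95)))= 450 / 57323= 0.01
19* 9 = 171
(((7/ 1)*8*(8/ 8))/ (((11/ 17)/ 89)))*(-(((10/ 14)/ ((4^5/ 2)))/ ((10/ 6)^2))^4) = -9926793/ 20256139509760000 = -0.00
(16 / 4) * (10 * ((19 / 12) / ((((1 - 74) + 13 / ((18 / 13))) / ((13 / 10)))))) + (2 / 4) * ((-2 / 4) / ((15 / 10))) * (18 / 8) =-15291 / 9160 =-1.67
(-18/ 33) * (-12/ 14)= 36/ 77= 0.47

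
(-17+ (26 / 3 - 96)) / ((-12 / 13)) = 4069 / 36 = 113.03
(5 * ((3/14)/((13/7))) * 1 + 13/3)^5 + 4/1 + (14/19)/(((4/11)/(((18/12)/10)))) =784100651523301/274281564960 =2858.74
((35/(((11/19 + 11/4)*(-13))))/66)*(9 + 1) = -13300/108537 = -0.12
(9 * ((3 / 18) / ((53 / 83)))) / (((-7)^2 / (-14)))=-249 / 371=-0.67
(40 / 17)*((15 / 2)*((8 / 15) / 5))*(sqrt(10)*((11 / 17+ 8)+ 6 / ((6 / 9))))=9600*sqrt(10) / 289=105.04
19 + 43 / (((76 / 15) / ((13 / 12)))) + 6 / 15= 43463 / 1520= 28.59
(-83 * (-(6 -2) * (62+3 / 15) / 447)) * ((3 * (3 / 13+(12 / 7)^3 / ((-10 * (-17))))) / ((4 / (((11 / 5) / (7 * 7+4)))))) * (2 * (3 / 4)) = 0.56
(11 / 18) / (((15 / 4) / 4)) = 88 / 135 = 0.65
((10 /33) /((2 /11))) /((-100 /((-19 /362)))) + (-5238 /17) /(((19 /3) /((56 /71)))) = -19112816753 /498104760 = -38.37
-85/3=-28.33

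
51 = 51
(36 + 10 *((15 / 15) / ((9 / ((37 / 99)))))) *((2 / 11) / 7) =0.95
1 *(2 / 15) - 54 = -808 / 15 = -53.87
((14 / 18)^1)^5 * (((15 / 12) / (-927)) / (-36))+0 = 84035 / 7882332912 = 0.00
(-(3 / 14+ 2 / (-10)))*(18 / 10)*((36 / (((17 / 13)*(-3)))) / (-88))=-351 / 130900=-0.00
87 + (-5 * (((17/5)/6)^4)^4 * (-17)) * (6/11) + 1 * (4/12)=87.34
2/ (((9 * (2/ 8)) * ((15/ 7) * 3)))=56/ 405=0.14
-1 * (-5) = 5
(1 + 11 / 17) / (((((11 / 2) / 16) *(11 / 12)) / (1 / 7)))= 1536 / 2057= 0.75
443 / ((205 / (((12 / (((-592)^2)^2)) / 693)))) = 0.00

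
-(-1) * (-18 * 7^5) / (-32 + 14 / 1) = 16807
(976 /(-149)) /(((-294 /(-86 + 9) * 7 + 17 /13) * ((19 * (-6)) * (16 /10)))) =43615 /34048437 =0.00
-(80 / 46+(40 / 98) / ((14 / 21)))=-2650 / 1127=-2.35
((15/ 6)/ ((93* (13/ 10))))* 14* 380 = 133000/ 1209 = 110.01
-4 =-4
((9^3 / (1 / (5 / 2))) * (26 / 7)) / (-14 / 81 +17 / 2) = 7676370 / 9443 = 812.92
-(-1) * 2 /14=1 /7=0.14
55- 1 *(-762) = 817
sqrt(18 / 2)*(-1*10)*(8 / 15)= -16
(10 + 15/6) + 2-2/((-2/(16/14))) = 219/14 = 15.64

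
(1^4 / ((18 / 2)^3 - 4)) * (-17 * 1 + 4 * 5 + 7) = 2 / 145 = 0.01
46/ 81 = 0.57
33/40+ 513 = 20553/40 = 513.82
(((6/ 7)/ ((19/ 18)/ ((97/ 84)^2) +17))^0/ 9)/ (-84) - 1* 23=-17389/ 756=-23.00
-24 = -24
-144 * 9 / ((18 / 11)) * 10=-7920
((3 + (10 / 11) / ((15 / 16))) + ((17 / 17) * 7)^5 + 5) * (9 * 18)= 29966058 / 11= 2724187.09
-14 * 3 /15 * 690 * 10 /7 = -2760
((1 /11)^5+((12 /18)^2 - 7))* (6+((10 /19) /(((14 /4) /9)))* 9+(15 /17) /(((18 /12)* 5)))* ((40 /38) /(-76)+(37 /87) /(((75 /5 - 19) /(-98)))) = -128475072781756000 /102927862076193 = -1248.21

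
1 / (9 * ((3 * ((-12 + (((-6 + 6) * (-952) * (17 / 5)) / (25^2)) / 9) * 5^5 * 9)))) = -1 / 9112500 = -0.00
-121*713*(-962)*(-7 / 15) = -580962382 / 15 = -38730825.47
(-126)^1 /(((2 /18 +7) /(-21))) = 11907 /32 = 372.09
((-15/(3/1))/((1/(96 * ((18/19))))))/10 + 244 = 3772/19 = 198.53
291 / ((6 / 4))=194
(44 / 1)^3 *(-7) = -596288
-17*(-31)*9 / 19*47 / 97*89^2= 1765757241 / 1843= 958088.57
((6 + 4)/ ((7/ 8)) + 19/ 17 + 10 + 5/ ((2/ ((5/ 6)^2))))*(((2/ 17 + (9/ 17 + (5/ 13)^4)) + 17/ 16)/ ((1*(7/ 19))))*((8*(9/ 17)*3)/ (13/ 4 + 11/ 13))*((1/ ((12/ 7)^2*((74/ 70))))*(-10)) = -251483761200875/ 220712869728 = -1139.42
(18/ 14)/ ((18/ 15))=15/ 14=1.07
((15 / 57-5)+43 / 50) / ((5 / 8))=-14732 / 2375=-6.20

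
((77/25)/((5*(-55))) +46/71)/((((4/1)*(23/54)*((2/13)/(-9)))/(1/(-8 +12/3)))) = 89251227/16330000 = 5.47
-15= -15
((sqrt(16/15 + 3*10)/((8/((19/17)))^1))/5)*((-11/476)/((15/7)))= -209*sqrt(6990)/10404000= -0.00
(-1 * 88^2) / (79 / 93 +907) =-360096 / 42215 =-8.53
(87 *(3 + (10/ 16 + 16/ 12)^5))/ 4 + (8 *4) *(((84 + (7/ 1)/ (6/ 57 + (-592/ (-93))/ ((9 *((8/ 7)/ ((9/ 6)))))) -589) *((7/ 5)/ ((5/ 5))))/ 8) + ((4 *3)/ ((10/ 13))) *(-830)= -4376206852142023/ 290848112640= -15046.36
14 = 14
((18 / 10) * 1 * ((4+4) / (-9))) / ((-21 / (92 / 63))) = 736 / 6615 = 0.11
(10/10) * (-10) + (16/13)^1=-8.77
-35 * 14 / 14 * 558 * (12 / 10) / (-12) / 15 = 651 / 5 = 130.20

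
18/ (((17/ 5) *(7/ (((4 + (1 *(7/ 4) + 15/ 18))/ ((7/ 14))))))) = 1185/ 119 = 9.96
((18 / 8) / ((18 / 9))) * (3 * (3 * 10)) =405 / 4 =101.25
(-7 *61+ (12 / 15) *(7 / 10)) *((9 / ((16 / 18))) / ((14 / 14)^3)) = -863541 / 200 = -4317.70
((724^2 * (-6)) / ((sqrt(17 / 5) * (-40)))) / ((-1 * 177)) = -131044 * sqrt(85) / 5015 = -240.91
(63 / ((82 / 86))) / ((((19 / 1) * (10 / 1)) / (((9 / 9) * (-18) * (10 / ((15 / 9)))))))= -146286 / 3895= -37.56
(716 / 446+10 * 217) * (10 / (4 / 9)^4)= 3971602935 / 7136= 556558.71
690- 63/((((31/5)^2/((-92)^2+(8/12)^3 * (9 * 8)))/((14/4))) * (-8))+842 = 7319177/961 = 7616.21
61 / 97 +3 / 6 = 219 / 194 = 1.13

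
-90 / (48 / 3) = -45 / 8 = -5.62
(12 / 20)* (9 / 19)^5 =177147 / 12380495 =0.01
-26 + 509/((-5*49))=-6879/245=-28.08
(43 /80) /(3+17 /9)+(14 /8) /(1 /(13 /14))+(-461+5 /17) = -27464821 /59840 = -458.97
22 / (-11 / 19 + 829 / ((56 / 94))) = 11704 / 739989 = 0.02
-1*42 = -42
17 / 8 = 2.12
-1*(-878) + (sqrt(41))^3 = 41*sqrt(41) + 878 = 1140.53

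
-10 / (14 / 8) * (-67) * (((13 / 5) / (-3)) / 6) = -3484 / 63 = -55.30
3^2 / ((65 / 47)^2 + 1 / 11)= 72897 / 16228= 4.49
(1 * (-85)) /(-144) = 85 /144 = 0.59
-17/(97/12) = -204/97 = -2.10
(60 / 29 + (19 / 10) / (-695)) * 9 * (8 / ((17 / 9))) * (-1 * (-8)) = 63496224 / 100775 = 630.08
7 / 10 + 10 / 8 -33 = -621 / 20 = -31.05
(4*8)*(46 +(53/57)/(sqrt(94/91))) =1501.28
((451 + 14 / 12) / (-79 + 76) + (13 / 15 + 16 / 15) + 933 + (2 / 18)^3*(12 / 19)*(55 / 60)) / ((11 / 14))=760348337 / 761805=998.09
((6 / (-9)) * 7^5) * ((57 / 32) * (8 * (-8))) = 1277332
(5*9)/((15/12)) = 36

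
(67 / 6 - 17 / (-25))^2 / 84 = 3157729 / 1890000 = 1.67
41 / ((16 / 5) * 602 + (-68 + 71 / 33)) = 6765 / 306991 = 0.02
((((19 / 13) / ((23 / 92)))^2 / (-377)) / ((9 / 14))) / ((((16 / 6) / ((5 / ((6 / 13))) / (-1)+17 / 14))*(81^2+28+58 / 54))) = 218766 / 2834145379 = 0.00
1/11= 0.09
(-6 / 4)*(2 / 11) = -3 / 11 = -0.27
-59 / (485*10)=-59 / 4850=-0.01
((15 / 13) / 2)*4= 30 / 13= 2.31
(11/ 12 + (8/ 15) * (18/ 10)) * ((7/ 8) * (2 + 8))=3941/ 240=16.42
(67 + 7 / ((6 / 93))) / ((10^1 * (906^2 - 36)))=13 / 608000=0.00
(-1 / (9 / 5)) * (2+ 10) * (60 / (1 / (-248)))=99200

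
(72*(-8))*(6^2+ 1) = -21312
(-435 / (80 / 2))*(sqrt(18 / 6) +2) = -87 / 4 - 87*sqrt(3) / 8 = -40.59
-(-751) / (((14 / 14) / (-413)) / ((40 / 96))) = -1550815 / 12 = -129234.58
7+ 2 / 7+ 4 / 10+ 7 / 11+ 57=25149 / 385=65.32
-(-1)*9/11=9/11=0.82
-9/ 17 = -0.53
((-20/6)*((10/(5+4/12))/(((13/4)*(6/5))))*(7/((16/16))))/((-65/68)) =5950/507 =11.74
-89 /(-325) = 89 /325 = 0.27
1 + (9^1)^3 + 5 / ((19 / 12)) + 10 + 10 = 14310 / 19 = 753.16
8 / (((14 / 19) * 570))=2 / 105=0.02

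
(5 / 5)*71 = 71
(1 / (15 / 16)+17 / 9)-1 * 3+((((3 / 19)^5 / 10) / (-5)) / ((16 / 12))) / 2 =-396182401 / 8913956400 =-0.04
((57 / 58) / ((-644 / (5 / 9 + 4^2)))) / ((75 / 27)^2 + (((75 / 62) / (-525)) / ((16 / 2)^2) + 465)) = -37912752 / 709383153653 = -0.00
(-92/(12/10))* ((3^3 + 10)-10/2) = -2453.33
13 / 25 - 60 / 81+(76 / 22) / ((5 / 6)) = 29141 / 7425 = 3.92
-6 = -6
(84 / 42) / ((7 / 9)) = 18 / 7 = 2.57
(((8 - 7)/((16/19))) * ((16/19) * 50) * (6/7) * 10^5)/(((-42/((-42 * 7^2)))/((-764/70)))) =-2292000000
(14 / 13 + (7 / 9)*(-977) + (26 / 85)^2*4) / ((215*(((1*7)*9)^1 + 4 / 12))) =-641126357 / 11510508750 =-0.06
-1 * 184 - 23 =-207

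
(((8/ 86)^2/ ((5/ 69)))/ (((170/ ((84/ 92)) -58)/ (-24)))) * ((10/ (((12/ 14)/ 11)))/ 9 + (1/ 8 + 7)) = -2974636/ 6221885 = -0.48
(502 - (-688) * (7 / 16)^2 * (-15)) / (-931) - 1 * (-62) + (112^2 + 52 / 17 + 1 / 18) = 28740887941 / 2279088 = 12610.70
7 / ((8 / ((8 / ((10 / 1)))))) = 7 / 10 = 0.70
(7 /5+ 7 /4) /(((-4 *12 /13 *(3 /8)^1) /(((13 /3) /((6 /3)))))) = -1183 /240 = -4.93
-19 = -19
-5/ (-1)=5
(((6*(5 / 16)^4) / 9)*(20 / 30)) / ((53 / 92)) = 14375 / 1953792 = 0.01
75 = 75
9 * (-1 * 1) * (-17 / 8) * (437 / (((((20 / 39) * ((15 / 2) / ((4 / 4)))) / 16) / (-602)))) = -523254186 / 25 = -20930167.44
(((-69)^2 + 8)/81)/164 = 4769/13284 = 0.36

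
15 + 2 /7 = 107 /7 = 15.29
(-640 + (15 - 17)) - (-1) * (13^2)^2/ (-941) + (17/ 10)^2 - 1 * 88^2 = -791706751/ 94100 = -8413.46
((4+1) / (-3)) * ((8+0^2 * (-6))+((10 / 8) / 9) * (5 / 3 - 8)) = -3845 / 324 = -11.87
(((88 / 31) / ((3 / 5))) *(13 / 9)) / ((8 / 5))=3575 / 837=4.27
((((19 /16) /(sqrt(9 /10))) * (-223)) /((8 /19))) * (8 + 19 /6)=-5393701 * sqrt(10) /2304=-7402.94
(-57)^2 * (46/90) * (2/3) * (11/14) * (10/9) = 182666/189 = 966.49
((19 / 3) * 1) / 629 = 19 / 1887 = 0.01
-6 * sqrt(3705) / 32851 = -0.01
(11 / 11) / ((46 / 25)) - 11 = -481 / 46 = -10.46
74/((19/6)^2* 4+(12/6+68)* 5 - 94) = 666/2665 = 0.25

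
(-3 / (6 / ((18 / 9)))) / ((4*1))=-1 / 4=-0.25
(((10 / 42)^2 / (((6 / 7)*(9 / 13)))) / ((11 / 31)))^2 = 0.07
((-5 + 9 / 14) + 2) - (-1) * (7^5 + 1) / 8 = 29381 / 14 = 2098.64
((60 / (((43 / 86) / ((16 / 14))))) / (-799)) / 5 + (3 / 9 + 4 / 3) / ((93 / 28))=729452 / 1560447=0.47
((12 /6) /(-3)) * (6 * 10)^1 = -40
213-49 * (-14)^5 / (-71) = -26338253 / 71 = -370961.31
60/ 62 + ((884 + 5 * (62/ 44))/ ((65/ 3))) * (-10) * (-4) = 7296606/ 4433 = 1645.97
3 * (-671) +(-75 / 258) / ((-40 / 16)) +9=-2003.88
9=9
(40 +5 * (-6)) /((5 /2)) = 4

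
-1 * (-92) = 92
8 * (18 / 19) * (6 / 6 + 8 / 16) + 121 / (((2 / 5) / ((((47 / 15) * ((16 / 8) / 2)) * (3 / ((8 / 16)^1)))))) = 108269 / 19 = 5698.37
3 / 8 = 0.38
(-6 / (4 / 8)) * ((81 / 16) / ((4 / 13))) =-3159 / 16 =-197.44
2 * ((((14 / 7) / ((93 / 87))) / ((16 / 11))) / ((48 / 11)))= 3509 / 5952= 0.59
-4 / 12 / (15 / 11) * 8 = -88 / 45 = -1.96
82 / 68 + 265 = 9051 / 34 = 266.21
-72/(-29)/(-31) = -72/899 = -0.08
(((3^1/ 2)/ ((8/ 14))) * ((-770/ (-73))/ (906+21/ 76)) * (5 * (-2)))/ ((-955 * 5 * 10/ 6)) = 20482/ 533528895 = 0.00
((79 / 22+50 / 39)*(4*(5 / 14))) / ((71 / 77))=20905 / 2769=7.55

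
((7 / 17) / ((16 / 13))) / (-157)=-91 / 42704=-0.00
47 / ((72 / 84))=329 / 6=54.83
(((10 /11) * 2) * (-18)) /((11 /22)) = -720 /11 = -65.45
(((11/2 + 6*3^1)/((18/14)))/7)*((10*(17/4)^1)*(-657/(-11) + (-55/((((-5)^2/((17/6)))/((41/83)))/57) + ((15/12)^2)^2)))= -35277122807/2804736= -12577.70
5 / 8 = 0.62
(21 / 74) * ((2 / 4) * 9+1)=231 / 148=1.56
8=8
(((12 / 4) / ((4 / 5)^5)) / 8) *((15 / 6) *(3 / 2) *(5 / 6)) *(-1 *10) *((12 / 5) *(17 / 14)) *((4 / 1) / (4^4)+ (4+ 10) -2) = -9191953125 / 7340032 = -1252.30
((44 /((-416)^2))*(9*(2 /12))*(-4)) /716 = -33 /15488512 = -0.00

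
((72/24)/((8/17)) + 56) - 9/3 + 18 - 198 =-965/8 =-120.62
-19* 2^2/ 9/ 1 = -76/ 9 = -8.44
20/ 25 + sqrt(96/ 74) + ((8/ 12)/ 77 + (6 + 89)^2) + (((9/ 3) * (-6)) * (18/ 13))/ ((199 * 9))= 4 * sqrt(111)/ 37 + 26968939303/ 2987985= 9026.93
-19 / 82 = -0.23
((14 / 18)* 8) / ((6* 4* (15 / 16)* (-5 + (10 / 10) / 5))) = -14 / 243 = -0.06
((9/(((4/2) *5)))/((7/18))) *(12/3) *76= 703.54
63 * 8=504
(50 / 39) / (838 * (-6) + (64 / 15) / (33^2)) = -136125 / 533860054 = -0.00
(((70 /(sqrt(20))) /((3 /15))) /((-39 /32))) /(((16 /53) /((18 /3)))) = -7420 * sqrt(5) /13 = -1276.28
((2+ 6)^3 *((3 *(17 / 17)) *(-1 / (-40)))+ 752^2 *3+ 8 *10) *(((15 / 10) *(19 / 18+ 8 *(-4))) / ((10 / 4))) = -2362557832 / 75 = -31500771.09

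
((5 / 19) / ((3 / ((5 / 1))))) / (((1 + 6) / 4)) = 100 / 399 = 0.25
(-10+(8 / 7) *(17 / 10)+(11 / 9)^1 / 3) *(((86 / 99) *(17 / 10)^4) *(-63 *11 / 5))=25962252287 / 3375000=7692.52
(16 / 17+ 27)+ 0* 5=475 / 17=27.94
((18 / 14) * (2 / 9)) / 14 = 1 / 49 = 0.02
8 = 8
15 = 15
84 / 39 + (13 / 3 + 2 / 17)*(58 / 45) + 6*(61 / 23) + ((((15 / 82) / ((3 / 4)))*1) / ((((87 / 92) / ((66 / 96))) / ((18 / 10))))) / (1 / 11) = 44571910217 / 1631795490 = 27.31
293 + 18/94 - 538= -11506/47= -244.81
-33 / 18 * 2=-11 / 3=-3.67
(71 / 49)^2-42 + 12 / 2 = -33.90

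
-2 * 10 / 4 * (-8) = 40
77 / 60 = 1.28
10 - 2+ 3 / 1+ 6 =17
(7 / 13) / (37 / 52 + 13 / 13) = 28 / 89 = 0.31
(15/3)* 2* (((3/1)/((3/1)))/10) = 1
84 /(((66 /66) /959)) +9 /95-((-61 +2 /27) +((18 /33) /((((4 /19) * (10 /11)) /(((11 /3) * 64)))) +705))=79243.22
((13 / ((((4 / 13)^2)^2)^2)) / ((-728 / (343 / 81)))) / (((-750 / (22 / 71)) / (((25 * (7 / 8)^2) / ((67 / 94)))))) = 1012580411399557 / 96968198062080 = 10.44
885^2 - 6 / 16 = 6265797 / 8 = 783224.62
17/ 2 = 8.50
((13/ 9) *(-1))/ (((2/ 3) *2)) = -13/ 12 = -1.08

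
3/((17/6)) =18/17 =1.06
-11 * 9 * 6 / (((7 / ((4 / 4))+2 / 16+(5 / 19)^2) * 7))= -1715472 / 145439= -11.80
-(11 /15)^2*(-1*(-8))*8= -7744 /225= -34.42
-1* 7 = -7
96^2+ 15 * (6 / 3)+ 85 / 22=203497 / 22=9249.86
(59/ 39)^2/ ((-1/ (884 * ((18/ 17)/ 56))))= -3481/ 91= -38.25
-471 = -471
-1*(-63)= 63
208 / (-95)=-208 / 95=-2.19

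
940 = 940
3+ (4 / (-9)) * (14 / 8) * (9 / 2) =-1 / 2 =-0.50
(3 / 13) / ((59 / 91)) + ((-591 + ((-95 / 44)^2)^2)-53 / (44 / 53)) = -139925692037 / 221137664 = -632.75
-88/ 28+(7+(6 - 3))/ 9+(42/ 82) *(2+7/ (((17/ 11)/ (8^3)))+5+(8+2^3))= 52586029/ 43911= 1197.56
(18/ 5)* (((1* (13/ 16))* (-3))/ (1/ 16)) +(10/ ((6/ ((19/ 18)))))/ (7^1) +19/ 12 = -523777/ 3780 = -138.57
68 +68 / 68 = 69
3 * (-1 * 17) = -51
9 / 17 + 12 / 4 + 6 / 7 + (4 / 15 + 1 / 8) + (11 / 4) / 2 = 21967 / 3570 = 6.15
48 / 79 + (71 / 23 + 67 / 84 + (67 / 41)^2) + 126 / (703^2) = 908236650003995 / 126798050634612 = 7.16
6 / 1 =6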